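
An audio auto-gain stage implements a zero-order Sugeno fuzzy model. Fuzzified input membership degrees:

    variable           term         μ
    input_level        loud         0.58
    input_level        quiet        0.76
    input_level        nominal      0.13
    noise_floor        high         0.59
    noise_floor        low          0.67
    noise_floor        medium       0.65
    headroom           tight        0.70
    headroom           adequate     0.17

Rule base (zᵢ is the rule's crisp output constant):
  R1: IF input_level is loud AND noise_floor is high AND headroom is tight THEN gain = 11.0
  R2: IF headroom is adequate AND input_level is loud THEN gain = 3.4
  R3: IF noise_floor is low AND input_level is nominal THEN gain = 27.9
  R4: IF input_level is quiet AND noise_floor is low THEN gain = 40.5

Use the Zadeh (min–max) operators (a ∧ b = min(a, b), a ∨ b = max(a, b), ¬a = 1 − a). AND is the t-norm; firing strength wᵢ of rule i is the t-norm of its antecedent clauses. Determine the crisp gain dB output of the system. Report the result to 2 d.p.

24.34

R1 (z=11.0): loud=0.58, high=0.59, tight=0.70; AND[min(a, b)] → w = 0.58
R2 (z=3.4): adequate=0.17, loud=0.58; AND[min(a, b)] → w = 0.17
R3 (z=27.9): low=0.67, nominal=0.13; AND[min(a, b)] → w = 0.13
R4 (z=40.5): quiet=0.76, low=0.67; AND[min(a, b)] → w = 0.67
Weighted average = (0.58·11.0 + 0.17·3.4 + 0.13·27.9 + 0.67·40.5) / (0.58 + 0.17 + 0.13 + 0.67)
  = 37.7200 / 1.5500 = 24.34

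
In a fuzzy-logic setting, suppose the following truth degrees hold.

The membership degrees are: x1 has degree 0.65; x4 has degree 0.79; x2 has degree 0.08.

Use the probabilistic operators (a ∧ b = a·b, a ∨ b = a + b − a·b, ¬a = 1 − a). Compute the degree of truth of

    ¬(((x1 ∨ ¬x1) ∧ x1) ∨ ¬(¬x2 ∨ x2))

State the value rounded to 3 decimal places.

¬x1 = 1 − 0.6500 = 0.3500
x1 ∨ ¬x1 = a + b − a·b on (0.6500, 0.3500) = 0.7725
(x1 ∨ ¬x1) ∧ x1 = a·b on (0.7725, 0.6500) = 0.5021
¬x2 = 1 − 0.0800 = 0.9200
¬x2 ∨ x2 = a + b − a·b on (0.9200, 0.0800) = 0.9264
¬(¬x2 ∨ x2) = 1 − 0.9264 = 0.0736
((x1 ∨ ¬x1) ∧ x1) ∨ ¬(¬x2 ∨ x2) = a + b − a·b on (0.5021, 0.0736) = 0.5388
¬(((x1 ∨ ¬x1) ∧ x1) ∨ ¬(¬x2 ∨ x2)) = 1 − 0.5388 = 0.4612

0.461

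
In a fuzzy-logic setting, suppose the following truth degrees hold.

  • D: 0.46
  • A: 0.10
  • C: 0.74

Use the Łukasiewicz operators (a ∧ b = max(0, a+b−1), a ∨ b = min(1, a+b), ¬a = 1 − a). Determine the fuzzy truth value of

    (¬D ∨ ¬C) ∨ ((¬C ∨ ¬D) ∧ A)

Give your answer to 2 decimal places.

¬D = 1 − 0.46 = 0.54
¬C = 1 − 0.74 = 0.26
¬D ∨ ¬C = min(1, a+b) on (0.54, 0.26) = 0.80
¬C = 1 − 0.74 = 0.26
¬D = 1 − 0.46 = 0.54
¬C ∨ ¬D = min(1, a+b) on (0.26, 0.54) = 0.80
(¬C ∨ ¬D) ∧ A = max(0, a+b−1) on (0.80, 0.10) = 0.00
(¬D ∨ ¬C) ∨ ((¬C ∨ ¬D) ∧ A) = min(1, a+b) on (0.80, 0.00) = 0.80

0.80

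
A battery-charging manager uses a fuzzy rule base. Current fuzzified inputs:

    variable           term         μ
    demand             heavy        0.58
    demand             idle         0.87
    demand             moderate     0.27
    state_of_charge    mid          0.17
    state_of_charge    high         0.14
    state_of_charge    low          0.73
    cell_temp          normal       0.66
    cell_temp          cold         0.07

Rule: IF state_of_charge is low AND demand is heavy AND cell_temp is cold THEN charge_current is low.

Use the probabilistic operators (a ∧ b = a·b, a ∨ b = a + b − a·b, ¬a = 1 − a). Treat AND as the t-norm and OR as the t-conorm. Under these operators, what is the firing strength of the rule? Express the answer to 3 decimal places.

0.030

firing strength: low=0.73, heavy=0.58, cold=0.07; AND[a·b] → w = 0.0296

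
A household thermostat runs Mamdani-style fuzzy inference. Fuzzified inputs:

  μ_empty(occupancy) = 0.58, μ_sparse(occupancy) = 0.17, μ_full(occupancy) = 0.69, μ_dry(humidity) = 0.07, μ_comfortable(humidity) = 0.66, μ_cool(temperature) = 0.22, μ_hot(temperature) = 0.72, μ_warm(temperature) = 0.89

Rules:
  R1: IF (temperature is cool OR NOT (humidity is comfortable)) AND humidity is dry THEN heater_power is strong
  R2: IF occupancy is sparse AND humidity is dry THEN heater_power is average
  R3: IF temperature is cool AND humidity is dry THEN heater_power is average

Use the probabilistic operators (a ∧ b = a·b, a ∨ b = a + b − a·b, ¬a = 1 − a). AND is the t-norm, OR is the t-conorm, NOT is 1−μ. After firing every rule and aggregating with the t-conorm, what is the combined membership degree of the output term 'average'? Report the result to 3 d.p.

0.027

R1: (cool=0.22 OR ¬comfortable=1−0.66=0.34) = 0.4852; AND[a·b] with dry=0.07 → w = 0.0340
R2: sparse=0.17, dry=0.07; AND[a·b] → w = 0.0119
R3: cool=0.22, dry=0.07; AND[a·b] → w = 0.0154
Rules with consequent 'average': {R2, R3} → strengths 0.0119, 0.0154
Aggregate via t-conorm [a + b − a·b]: 0.0271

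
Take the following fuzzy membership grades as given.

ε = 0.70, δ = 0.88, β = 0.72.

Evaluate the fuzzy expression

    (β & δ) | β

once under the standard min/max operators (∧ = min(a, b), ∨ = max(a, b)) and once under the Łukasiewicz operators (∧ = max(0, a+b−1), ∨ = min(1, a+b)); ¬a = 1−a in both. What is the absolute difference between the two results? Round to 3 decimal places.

Under standard min/max:
  β & δ = min(a, b) on (0.72, 0.88) = 0.72
  (β & δ) | β = max(a, b) on (0.72, 0.72) = 0.72
  → value = 0.7200
Under Łukasiewicz:
  β & δ = max(0, a+b−1) on (0.72, 0.88) = 0.60
  (β & δ) | β = min(1, a+b) on (0.60, 0.72) = 1.00
  → value = 1.0000
|0.7200 − 1.0000| = 0.280

0.280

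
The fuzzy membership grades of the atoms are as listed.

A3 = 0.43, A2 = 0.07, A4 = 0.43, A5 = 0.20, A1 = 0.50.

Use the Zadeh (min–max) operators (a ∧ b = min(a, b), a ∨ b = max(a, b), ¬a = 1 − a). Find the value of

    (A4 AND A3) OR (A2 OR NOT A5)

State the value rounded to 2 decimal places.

0.80

A4 AND A3 = min(a, b) on (0.43, 0.43) = 0.43
NOT A5 = 1 − 0.20 = 0.80
A2 OR NOT A5 = max(a, b) on (0.07, 0.80) = 0.80
(A4 AND A3) OR (A2 OR NOT A5) = max(a, b) on (0.43, 0.80) = 0.80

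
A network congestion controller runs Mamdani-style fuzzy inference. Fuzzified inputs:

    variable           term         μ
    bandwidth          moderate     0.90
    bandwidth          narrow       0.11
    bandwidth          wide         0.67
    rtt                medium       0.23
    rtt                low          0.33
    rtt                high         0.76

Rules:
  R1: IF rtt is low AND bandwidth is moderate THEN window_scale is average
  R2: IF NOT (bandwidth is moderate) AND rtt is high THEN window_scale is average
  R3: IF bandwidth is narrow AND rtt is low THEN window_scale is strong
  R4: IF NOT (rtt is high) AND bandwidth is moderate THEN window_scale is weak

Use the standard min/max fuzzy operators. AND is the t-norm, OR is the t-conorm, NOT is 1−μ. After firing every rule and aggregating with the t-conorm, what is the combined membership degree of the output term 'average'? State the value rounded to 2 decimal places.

R1: low=0.33, moderate=0.90; AND[min(a, b)] → w = 0.33
R2: ¬moderate=1−0.90=0.10, high=0.76; AND[min(a, b)] → w = 0.10
R3: narrow=0.11, low=0.33; AND[min(a, b)] → w = 0.11
R4: ¬high=1−0.76=0.24, moderate=0.90; AND[min(a, b)] → w = 0.24
Rules with consequent 'average': {R1, R2} → strengths 0.33, 0.10
Aggregate via t-conorm [max(a, b)]: 0.33

0.33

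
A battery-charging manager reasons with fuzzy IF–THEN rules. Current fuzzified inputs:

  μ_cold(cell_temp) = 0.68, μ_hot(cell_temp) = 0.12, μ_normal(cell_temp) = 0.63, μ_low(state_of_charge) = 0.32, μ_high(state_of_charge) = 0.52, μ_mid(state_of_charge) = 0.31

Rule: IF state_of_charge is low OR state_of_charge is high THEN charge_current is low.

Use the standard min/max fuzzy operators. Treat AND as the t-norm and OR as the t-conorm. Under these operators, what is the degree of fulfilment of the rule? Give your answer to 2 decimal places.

0.52

firing strength: low=0.32, high=0.52; OR[max(a, b)] → w = 0.52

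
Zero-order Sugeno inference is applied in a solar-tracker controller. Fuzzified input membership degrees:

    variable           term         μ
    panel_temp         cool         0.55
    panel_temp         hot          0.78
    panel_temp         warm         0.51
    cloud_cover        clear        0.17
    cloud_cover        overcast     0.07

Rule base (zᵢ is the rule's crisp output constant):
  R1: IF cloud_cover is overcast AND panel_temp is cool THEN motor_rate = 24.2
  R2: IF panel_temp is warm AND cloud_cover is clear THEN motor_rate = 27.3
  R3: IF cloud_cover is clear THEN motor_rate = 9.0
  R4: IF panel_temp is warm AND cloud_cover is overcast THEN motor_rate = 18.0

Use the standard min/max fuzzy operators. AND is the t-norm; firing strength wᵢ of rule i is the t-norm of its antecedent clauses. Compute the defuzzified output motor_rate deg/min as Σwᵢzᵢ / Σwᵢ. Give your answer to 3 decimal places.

19.010

R1 (z=24.2): overcast=0.07, cool=0.55; AND[min(a, b)] → w = 0.07
R2 (z=27.3): warm=0.51, clear=0.17; AND[min(a, b)] → w = 0.17
R3 (z=9.0): clear=0.17 → w = 0.17
R4 (z=18.0): warm=0.51, overcast=0.07; AND[min(a, b)] → w = 0.07
Weighted average = (0.07·24.2 + 0.17·27.3 + 0.17·9.0 + 0.07·18.0) / (0.07 + 0.17 + 0.17 + 0.07)
  = 9.1250 / 0.4800 = 19.010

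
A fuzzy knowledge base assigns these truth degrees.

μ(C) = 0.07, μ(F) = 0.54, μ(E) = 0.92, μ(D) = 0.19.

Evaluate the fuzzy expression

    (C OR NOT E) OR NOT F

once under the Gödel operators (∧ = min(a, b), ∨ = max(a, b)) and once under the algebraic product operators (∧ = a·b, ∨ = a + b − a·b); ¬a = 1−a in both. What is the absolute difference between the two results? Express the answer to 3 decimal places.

Under Gödel:
  NOT E = 1 − 0.92 = 0.08
  C OR NOT E = max(a, b) on (0.07, 0.08) = 0.08
  NOT F = 1 − 0.54 = 0.46
  (C OR NOT E) OR NOT F = max(a, b) on (0.08, 0.46) = 0.46
  → value = 0.4600
Under algebraic product:
  NOT E = 1 − 0.9200 = 0.0800
  C OR NOT E = a + b − a·b on (0.0700, 0.0800) = 0.1444
  NOT F = 1 − 0.5400 = 0.4600
  (C OR NOT E) OR NOT F = a + b − a·b on (0.1444, 0.4600) = 0.5380
  → value = 0.5380
|0.4600 − 0.5380| = 0.078

0.078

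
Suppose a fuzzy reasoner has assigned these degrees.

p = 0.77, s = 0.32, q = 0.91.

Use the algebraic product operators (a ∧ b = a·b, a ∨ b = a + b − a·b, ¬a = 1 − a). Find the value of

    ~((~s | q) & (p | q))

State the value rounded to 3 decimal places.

~s = 1 − 0.3200 = 0.6800
~s | q = a + b − a·b on (0.6800, 0.9100) = 0.9712
p | q = a + b − a·b on (0.7700, 0.9100) = 0.9793
(~s | q) & (p | q) = a·b on (0.9712, 0.9793) = 0.9511
~((~s | q) & (p | q)) = 1 − 0.9511 = 0.0489

0.049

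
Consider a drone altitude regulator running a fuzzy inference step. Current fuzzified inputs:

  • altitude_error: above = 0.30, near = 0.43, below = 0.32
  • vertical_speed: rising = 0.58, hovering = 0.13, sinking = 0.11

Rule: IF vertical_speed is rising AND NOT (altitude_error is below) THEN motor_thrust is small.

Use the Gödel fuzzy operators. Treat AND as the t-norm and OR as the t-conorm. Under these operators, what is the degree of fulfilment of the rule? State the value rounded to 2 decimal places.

firing strength: rising=0.58, ¬below=1−0.32=0.68; AND[min(a, b)] → w = 0.58

0.58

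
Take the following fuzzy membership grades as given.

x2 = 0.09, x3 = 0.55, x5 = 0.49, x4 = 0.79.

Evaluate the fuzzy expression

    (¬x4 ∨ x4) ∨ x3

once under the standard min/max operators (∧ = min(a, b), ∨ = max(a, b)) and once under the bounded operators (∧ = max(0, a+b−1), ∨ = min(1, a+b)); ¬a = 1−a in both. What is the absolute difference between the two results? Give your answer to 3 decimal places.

0.210

Under standard min/max:
  ¬x4 = 1 − 0.79 = 0.21
  ¬x4 ∨ x4 = max(a, b) on (0.21, 0.79) = 0.79
  (¬x4 ∨ x4) ∨ x3 = max(a, b) on (0.79, 0.55) = 0.79
  → value = 0.7900
Under bounded:
  ¬x4 = 1 − 0.79 = 0.21
  ¬x4 ∨ x4 = min(1, a+b) on (0.21, 0.79) = 1.00
  (¬x4 ∨ x4) ∨ x3 = min(1, a+b) on (1.00, 0.55) = 1.00
  → value = 1.0000
|0.7900 − 1.0000| = 0.210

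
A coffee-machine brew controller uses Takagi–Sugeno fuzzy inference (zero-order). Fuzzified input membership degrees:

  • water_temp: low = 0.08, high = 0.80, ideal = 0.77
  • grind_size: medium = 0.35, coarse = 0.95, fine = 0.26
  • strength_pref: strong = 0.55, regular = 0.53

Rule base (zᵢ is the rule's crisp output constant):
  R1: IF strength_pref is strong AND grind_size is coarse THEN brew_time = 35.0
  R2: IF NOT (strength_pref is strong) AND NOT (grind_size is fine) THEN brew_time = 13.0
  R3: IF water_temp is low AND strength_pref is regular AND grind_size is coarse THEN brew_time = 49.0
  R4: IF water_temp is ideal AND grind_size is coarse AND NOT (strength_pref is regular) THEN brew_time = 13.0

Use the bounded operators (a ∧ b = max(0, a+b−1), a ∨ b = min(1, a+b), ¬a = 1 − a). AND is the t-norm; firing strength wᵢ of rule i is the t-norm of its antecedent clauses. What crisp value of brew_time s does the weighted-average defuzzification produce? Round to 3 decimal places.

25.500

R1 (z=35.0): strong=0.55, coarse=0.95; AND[max(0, a+b−1)] → w = 0.50
R2 (z=13.0): ¬strong=1−0.55=0.45, ¬fine=1−0.26=0.74; AND[max(0, a+b−1)] → w = 0.19
R3 (z=49.0): low=0.08, regular=0.53, coarse=0.95; AND[max(0, a+b−1)] → w = 0.00
R4 (z=13.0): ideal=0.77, coarse=0.95, ¬regular=1−0.53=0.47; AND[max(0, a+b−1)] → w = 0.19
Weighted average = (0.50·35.0 + 0.19·13.0 + 0.00·49.0 + 0.19·13.0) / (0.50 + 0.19 + 0.00 + 0.19)
  = 22.4400 / 0.8800 = 25.500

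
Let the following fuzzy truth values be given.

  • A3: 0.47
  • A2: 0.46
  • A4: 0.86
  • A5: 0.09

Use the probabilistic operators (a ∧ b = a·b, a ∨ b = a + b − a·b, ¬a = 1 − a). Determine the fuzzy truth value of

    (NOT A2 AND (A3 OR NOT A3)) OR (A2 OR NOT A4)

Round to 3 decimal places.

NOT A2 = 1 − 0.4600 = 0.5400
NOT A3 = 1 − 0.4700 = 0.5300
A3 OR NOT A3 = a + b − a·b on (0.4700, 0.5300) = 0.7509
NOT A2 AND (A3 OR NOT A3) = a·b on (0.5400, 0.7509) = 0.4055
NOT A4 = 1 − 0.8600 = 0.1400
A2 OR NOT A4 = a + b − a·b on (0.4600, 0.1400) = 0.5356
(NOT A2 AND (A3 OR NOT A3)) OR (A2 OR NOT A4) = a + b − a·b on (0.4055, 0.5356) = 0.7239

0.724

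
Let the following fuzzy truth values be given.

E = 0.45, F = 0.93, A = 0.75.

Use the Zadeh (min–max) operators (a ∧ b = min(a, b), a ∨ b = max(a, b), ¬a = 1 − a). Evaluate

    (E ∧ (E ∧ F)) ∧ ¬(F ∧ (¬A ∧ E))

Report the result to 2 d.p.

0.45

E ∧ F = min(a, b) on (0.45, 0.93) = 0.45
E ∧ (E ∧ F) = min(a, b) on (0.45, 0.45) = 0.45
¬A = 1 − 0.75 = 0.25
¬A ∧ E = min(a, b) on (0.25, 0.45) = 0.25
F ∧ (¬A ∧ E) = min(a, b) on (0.93, 0.25) = 0.25
¬(F ∧ (¬A ∧ E)) = 1 − 0.25 = 0.75
(E ∧ (E ∧ F)) ∧ ¬(F ∧ (¬A ∧ E)) = min(a, b) on (0.45, 0.75) = 0.45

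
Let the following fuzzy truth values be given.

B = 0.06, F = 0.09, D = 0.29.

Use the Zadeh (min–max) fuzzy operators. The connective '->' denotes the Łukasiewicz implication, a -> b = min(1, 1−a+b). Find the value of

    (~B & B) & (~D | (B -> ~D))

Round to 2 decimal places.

0.06

~B = 1 − 0.06 = 0.94
~B & B = min(a, b) on (0.94, 0.06) = 0.06
~D = 1 − 0.29 = 0.71
~D = 1 − 0.29 = 0.71
B -> ~D  [Łukasiewicz: min(1, 1−a+b)] with a=0.06, b=0.71 → 1.00
~D | (B -> ~D) = max(a, b) on (0.71, 1.00) = 1.00
(~B & B) & (~D | (B -> ~D)) = min(a, b) on (0.06, 1.00) = 0.06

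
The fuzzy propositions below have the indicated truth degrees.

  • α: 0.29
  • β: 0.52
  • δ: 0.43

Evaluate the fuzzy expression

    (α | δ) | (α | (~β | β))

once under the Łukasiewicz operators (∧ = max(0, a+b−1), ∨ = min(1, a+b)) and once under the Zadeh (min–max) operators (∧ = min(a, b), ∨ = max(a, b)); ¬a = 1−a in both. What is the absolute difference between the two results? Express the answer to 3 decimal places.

0.480

Under Łukasiewicz:
  α | δ = min(1, a+b) on (0.29, 0.43) = 0.72
  ~β = 1 − 0.52 = 0.48
  ~β | β = min(1, a+b) on (0.48, 0.52) = 1.00
  α | (~β | β) = min(1, a+b) on (0.29, 1.00) = 1.00
  (α | δ) | (α | (~β | β)) = min(1, a+b) on (0.72, 1.00) = 1.00
  → value = 1.0000
Under Zadeh (min–max):
  α | δ = max(a, b) on (0.29, 0.43) = 0.43
  ~β = 1 − 0.52 = 0.48
  ~β | β = max(a, b) on (0.48, 0.52) = 0.52
  α | (~β | β) = max(a, b) on (0.29, 0.52) = 0.52
  (α | δ) | (α | (~β | β)) = max(a, b) on (0.43, 0.52) = 0.52
  → value = 0.5200
|1.0000 − 0.5200| = 0.480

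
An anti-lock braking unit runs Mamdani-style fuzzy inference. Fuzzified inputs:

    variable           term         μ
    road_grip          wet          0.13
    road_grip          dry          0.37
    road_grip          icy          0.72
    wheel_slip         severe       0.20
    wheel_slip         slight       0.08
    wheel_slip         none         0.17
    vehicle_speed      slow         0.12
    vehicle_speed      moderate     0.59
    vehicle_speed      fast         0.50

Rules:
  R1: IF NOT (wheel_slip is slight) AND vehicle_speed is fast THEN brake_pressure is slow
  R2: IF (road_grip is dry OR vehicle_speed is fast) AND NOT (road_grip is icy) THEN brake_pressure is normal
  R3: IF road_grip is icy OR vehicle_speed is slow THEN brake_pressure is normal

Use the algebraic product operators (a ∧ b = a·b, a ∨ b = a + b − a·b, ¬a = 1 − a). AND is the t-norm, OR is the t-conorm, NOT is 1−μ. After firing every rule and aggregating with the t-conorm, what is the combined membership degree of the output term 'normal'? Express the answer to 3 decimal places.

R1: ¬slight=1−0.08=0.92, fast=0.50; AND[a·b] → w = 0.4600
R2: (dry=0.37 OR fast=0.50) = 0.6850; AND[a·b] with ¬icy=1−0.72=0.28 → w = 0.1918
R3: icy=0.72, slow=0.12; OR[a + b − a·b] → w = 0.7536
Rules with consequent 'normal': {R2, R3} → strengths 0.1918, 0.7536
Aggregate via t-conorm [a + b − a·b]: 0.8009

0.801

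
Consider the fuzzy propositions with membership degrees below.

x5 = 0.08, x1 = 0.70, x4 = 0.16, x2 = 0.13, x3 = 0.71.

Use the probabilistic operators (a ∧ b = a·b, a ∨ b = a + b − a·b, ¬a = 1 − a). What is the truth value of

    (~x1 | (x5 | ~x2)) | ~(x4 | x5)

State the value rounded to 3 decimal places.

0.981

~x1 = 1 − 0.7000 = 0.3000
~x2 = 1 − 0.1300 = 0.8700
x5 | ~x2 = a + b − a·b on (0.0800, 0.8700) = 0.8804
~x1 | (x5 | ~x2) = a + b − a·b on (0.3000, 0.8804) = 0.9163
x4 | x5 = a + b − a·b on (0.1600, 0.0800) = 0.2272
~(x4 | x5) = 1 − 0.2272 = 0.7728
(~x1 | (x5 | ~x2)) | ~(x4 | x5) = a + b − a·b on (0.9163, 0.7728) = 0.9810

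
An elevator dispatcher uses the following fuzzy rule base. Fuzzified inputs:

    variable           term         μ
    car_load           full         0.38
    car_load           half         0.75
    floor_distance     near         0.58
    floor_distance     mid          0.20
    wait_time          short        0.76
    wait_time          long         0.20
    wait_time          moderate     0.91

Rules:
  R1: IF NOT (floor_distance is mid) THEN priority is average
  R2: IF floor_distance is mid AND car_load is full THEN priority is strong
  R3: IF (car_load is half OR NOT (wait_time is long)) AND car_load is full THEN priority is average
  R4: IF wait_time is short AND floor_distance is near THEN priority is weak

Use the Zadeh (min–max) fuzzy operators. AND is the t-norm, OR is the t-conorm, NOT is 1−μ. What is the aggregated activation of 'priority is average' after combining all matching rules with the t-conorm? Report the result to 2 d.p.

0.80

R1: ¬mid=1−0.20=0.80 → w = 0.80
R2: mid=0.20, full=0.38; AND[min(a, b)] → w = 0.20
R3: (half=0.75 OR ¬long=1−0.20=0.80) = 0.80; AND[min(a, b)] with full=0.38 → w = 0.38
R4: short=0.76, near=0.58; AND[min(a, b)] → w = 0.58
Rules with consequent 'average': {R1, R3} → strengths 0.80, 0.38
Aggregate via t-conorm [max(a, b)]: 0.80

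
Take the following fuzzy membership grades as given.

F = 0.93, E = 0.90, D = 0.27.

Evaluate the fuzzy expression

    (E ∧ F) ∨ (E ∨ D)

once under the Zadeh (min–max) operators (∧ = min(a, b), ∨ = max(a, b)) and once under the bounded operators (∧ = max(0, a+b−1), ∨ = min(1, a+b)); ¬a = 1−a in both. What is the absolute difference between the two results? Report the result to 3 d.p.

0.100

Under Zadeh (min–max):
  E ∧ F = min(a, b) on (0.90, 0.93) = 0.90
  E ∨ D = max(a, b) on (0.90, 0.27) = 0.90
  (E ∧ F) ∨ (E ∨ D) = max(a, b) on (0.90, 0.90) = 0.90
  → value = 0.9000
Under bounded:
  E ∧ F = max(0, a+b−1) on (0.90, 0.93) = 0.83
  E ∨ D = min(1, a+b) on (0.90, 0.27) = 1.00
  (E ∧ F) ∨ (E ∨ D) = min(1, a+b) on (0.83, 1.00) = 1.00
  → value = 1.0000
|0.9000 − 1.0000| = 0.100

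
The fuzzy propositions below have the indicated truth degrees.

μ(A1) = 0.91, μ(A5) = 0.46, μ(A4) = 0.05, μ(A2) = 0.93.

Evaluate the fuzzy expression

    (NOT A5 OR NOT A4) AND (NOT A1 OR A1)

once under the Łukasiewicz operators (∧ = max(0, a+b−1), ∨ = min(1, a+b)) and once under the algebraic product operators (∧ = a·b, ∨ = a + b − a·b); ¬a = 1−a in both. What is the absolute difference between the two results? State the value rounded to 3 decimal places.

0.103

Under Łukasiewicz:
  NOT A5 = 1 − 0.46 = 0.54
  NOT A4 = 1 − 0.05 = 0.95
  NOT A5 OR NOT A4 = min(1, a+b) on (0.54, 0.95) = 1.00
  NOT A1 = 1 − 0.91 = 0.09
  NOT A1 OR A1 = min(1, a+b) on (0.09, 0.91) = 1.00
  (NOT A5 OR NOT A4) AND (NOT A1 OR A1) = max(0, a+b−1) on (1.00, 1.00) = 1.00
  → value = 1.0000
Under algebraic product:
  NOT A5 = 1 − 0.4600 = 0.5400
  NOT A4 = 1 − 0.0500 = 0.9500
  NOT A5 OR NOT A4 = a + b − a·b on (0.5400, 0.9500) = 0.9770
  NOT A1 = 1 − 0.9100 = 0.0900
  NOT A1 OR A1 = a + b − a·b on (0.0900, 0.9100) = 0.9181
  (NOT A5 OR NOT A4) AND (NOT A1 OR A1) = a·b on (0.9770, 0.9181) = 0.8970
  → value = 0.8970
|1.0000 − 0.8970| = 0.103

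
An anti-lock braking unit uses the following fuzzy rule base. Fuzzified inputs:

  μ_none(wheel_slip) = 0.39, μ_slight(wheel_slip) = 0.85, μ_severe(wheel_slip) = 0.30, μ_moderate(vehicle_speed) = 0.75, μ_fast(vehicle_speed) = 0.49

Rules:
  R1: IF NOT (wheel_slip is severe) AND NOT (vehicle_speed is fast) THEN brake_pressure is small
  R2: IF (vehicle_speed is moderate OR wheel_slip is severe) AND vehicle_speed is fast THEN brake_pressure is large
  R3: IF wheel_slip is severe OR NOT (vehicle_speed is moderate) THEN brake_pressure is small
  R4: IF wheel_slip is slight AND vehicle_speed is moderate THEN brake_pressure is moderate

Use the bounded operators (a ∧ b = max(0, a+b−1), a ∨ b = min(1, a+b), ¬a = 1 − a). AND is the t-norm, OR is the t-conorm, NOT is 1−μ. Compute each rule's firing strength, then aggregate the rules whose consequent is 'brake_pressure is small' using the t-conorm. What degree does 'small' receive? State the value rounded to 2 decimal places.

R1: ¬severe=1−0.30=0.70, ¬fast=1−0.49=0.51; AND[max(0, a+b−1)] → w = 0.21
R2: (moderate=0.75 OR severe=0.30) = 1.00; AND[max(0, a+b−1)] with fast=0.49 → w = 0.49
R3: severe=0.30, ¬moderate=1−0.75=0.25; OR[min(1, a+b)] → w = 0.55
R4: slight=0.85, moderate=0.75; AND[max(0, a+b−1)] → w = 0.60
Rules with consequent 'small': {R1, R3} → strengths 0.21, 0.55
Aggregate via t-conorm [min(1, a+b)]: 0.76

0.76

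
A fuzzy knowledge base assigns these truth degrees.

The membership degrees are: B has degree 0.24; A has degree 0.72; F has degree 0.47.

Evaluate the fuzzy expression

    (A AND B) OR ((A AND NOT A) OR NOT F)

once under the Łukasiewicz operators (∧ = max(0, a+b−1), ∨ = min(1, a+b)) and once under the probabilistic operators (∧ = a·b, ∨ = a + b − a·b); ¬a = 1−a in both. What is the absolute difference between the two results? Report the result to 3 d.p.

0.160

Under Łukasiewicz:
  A AND B = max(0, a+b−1) on (0.72, 0.24) = 0.00
  NOT A = 1 − 0.72 = 0.28
  A AND NOT A = max(0, a+b−1) on (0.72, 0.28) = 0.00
  NOT F = 1 − 0.47 = 0.53
  (A AND NOT A) OR NOT F = min(1, a+b) on (0.00, 0.53) = 0.53
  (A AND B) OR ((A AND NOT A) OR NOT F) = min(1, a+b) on (0.00, 0.53) = 0.53
  → value = 0.5300
Under probabilistic:
  A AND B = a·b on (0.7200, 0.2400) = 0.1728
  NOT A = 1 − 0.7200 = 0.2800
  A AND NOT A = a·b on (0.7200, 0.2800) = 0.2016
  NOT F = 1 − 0.4700 = 0.5300
  (A AND NOT A) OR NOT F = a + b − a·b on (0.2016, 0.5300) = 0.6248
  (A AND B) OR ((A AND NOT A) OR NOT F) = a + b − a·b on (0.1728, 0.6248) = 0.6896
  → value = 0.6896
|0.5300 − 0.6896| = 0.160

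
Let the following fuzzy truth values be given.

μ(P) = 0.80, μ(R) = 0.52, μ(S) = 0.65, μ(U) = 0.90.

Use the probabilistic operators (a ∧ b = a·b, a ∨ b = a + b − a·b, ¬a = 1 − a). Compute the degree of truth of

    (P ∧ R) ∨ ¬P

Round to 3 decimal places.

0.533

P ∧ R = a·b on (0.8000, 0.5200) = 0.4160
¬P = 1 − 0.8000 = 0.2000
(P ∧ R) ∨ ¬P = a + b − a·b on (0.4160, 0.2000) = 0.5328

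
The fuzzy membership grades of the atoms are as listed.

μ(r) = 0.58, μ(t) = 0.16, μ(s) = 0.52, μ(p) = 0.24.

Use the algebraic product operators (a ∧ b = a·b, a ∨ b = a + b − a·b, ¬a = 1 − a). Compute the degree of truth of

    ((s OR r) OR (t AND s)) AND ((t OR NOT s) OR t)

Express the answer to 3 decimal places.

0.516

s OR r = a + b − a·b on (0.5200, 0.5800) = 0.7984
t AND s = a·b on (0.1600, 0.5200) = 0.0832
(s OR r) OR (t AND s) = a + b − a·b on (0.7984, 0.0832) = 0.8152
NOT s = 1 − 0.5200 = 0.4800
t OR NOT s = a + b − a·b on (0.1600, 0.4800) = 0.5632
(t OR NOT s) OR t = a + b − a·b on (0.5632, 0.1600) = 0.6331
((s OR r) OR (t AND s)) AND ((t OR NOT s) OR t) = a·b on (0.8152, 0.6331) = 0.5161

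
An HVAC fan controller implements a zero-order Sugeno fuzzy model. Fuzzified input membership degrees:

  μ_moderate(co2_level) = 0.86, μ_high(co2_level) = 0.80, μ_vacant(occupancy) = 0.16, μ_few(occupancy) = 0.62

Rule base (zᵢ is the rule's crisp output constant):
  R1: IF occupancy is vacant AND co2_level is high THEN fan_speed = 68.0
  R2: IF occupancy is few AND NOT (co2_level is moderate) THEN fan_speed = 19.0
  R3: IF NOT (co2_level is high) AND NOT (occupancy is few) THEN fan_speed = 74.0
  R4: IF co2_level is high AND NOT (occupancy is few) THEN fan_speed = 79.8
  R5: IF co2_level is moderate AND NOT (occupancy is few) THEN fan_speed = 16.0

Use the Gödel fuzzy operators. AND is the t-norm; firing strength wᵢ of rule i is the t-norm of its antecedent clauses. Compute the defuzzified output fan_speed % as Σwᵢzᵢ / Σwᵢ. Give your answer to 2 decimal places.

R1 (z=68.0): vacant=0.16, high=0.80; AND[min(a, b)] → w = 0.16
R2 (z=19.0): few=0.62, ¬moderate=1−0.86=0.14; AND[min(a, b)] → w = 0.14
R3 (z=74.0): ¬high=1−0.80=0.20, ¬few=1−0.62=0.38; AND[min(a, b)] → w = 0.20
R4 (z=79.8): high=0.80, ¬few=1−0.62=0.38; AND[min(a, b)] → w = 0.38
R5 (z=16.0): moderate=0.86, ¬few=1−0.62=0.38; AND[min(a, b)] → w = 0.38
Weighted average = (0.16·68.0 + 0.14·19.0 + 0.20·74.0 + 0.38·79.8 + 0.38·16.0) / (0.16 + 0.14 + 0.20 + 0.38 + 0.38)
  = 64.7440 / 1.2600 = 51.38

51.38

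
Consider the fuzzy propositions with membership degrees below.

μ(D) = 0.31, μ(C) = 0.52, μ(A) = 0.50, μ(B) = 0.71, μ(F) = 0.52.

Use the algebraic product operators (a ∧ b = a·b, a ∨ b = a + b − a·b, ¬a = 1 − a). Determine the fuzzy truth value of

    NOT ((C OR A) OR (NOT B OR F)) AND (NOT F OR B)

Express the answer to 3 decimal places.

0.069

C OR A = a + b − a·b on (0.5200, 0.5000) = 0.7600
NOT B = 1 − 0.7100 = 0.2900
NOT B OR F = a + b − a·b on (0.2900, 0.5200) = 0.6592
(C OR A) OR (NOT B OR F) = a + b − a·b on (0.7600, 0.6592) = 0.9182
NOT ((C OR A) OR (NOT B OR F)) = 1 − 0.9182 = 0.0818
NOT F = 1 − 0.5200 = 0.4800
NOT F OR B = a + b − a·b on (0.4800, 0.7100) = 0.8492
NOT ((C OR A) OR (NOT B OR F)) AND (NOT F OR B) = a·b on (0.0818, 0.8492) = 0.0695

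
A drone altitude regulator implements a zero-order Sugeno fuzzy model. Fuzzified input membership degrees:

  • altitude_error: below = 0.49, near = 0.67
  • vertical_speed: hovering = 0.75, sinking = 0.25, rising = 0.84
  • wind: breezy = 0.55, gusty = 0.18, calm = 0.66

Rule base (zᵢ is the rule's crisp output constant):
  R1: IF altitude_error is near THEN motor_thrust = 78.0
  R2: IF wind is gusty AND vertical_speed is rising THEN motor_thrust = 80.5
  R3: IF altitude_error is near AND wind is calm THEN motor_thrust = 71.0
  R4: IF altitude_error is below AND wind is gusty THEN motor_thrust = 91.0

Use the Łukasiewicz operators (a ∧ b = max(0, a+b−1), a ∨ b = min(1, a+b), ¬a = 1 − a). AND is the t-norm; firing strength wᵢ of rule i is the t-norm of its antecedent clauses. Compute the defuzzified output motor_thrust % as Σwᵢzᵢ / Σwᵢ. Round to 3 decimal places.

R1 (z=78.0): near=0.67 → w = 0.67
R2 (z=80.5): gusty=0.18, rising=0.84; AND[max(0, a+b−1)] → w = 0.02
R3 (z=71.0): near=0.67, calm=0.66; AND[max(0, a+b−1)] → w = 0.33
R4 (z=91.0): below=0.49, gusty=0.18; AND[max(0, a+b−1)] → w = 0.00
Weighted average = (0.67·78.0 + 0.02·80.5 + 0.33·71.0 + 0.00·91.0) / (0.67 + 0.02 + 0.33 + 0.00)
  = 77.3000 / 1.0200 = 75.784

75.784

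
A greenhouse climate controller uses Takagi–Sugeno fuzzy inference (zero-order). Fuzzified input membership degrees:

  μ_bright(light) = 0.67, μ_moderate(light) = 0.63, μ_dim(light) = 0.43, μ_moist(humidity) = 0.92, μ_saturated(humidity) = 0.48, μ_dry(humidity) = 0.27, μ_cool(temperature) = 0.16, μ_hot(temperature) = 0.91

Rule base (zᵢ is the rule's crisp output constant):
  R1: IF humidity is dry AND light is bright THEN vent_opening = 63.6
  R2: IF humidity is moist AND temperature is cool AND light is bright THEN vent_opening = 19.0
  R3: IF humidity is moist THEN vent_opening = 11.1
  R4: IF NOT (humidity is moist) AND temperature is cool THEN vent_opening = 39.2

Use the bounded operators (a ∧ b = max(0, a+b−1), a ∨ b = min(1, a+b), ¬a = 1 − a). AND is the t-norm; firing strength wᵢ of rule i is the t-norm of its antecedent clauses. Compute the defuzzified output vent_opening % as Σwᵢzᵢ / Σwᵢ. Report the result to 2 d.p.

R1 (z=63.6): dry=0.27, bright=0.67; AND[max(0, a+b−1)] → w = 0.00
R2 (z=19.0): moist=0.92, cool=0.16, bright=0.67; AND[max(0, a+b−1)] → w = 0.00
R3 (z=11.1): moist=0.92 → w = 0.92
R4 (z=39.2): ¬moist=1−0.92=0.08, cool=0.16; AND[max(0, a+b−1)] → w = 0.00
Weighted average = (0.00·63.6 + 0.00·19.0 + 0.92·11.1 + 0.00·39.2) / (0.00 + 0.00 + 0.92 + 0.00)
  = 10.2120 / 0.9200 = 11.10

11.10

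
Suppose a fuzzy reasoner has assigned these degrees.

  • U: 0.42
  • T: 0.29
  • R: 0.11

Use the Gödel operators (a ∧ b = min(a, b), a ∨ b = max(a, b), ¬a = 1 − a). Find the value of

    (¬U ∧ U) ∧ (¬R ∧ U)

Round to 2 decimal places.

¬U = 1 − 0.42 = 0.58
¬U ∧ U = min(a, b) on (0.58, 0.42) = 0.42
¬R = 1 − 0.11 = 0.89
¬R ∧ U = min(a, b) on (0.89, 0.42) = 0.42
(¬U ∧ U) ∧ (¬R ∧ U) = min(a, b) on (0.42, 0.42) = 0.42

0.42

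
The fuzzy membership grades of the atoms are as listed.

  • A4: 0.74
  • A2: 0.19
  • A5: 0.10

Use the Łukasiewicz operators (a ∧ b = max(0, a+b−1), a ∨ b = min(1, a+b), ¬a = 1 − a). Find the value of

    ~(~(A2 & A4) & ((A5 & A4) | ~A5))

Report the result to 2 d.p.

A2 & A4 = max(0, a+b−1) on (0.19, 0.74) = 0.00
~(A2 & A4) = 1 − 0.00 = 1.00
A5 & A4 = max(0, a+b−1) on (0.10, 0.74) = 0.00
~A5 = 1 − 0.10 = 0.90
(A5 & A4) | ~A5 = min(1, a+b) on (0.00, 0.90) = 0.90
~(A2 & A4) & ((A5 & A4) | ~A5) = max(0, a+b−1) on (1.00, 0.90) = 0.90
~(~(A2 & A4) & ((A5 & A4) | ~A5)) = 1 − 0.90 = 0.10

0.10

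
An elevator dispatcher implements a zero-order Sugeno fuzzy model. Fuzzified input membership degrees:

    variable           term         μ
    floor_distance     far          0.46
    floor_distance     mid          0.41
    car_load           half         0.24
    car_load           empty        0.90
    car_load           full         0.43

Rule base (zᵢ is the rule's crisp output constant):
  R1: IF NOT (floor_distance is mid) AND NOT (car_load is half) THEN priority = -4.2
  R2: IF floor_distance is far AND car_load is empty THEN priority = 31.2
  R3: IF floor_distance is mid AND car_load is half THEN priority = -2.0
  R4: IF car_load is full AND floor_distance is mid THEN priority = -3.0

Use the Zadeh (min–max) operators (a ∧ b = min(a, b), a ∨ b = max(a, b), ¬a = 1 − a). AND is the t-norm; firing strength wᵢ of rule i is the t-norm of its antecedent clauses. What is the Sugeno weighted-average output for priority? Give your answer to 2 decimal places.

R1 (z=-4.2): ¬mid=1−0.41=0.59, ¬half=1−0.24=0.76; AND[min(a, b)] → w = 0.59
R2 (z=31.2): far=0.46, empty=0.90; AND[min(a, b)] → w = 0.46
R3 (z=-2.0): mid=0.41, half=0.24; AND[min(a, b)] → w = 0.24
R4 (z=-3.0): full=0.43, mid=0.41; AND[min(a, b)] → w = 0.41
Weighted average = (0.59·-4.2 + 0.46·31.2 + 0.24·-2.0 + 0.41·-3.0) / (0.59 + 0.46 + 0.24 + 0.41)
  = 10.1640 / 1.7000 = 5.98

5.98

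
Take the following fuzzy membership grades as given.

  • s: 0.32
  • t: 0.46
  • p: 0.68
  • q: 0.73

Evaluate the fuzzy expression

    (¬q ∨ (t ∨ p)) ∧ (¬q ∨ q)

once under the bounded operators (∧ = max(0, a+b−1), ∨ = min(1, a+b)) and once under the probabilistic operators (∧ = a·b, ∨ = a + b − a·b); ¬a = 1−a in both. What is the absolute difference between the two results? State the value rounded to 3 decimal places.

Under bounded:
  ¬q = 1 − 0.73 = 0.27
  t ∨ p = min(1, a+b) on (0.46, 0.68) = 1.00
  ¬q ∨ (t ∨ p) = min(1, a+b) on (0.27, 1.00) = 1.00
  ¬q = 1 − 0.73 = 0.27
  ¬q ∨ q = min(1, a+b) on (0.27, 0.73) = 1.00
  (¬q ∨ (t ∨ p)) ∧ (¬q ∨ q) = max(0, a+b−1) on (1.00, 1.00) = 1.00
  → value = 1.0000
Under probabilistic:
  ¬q = 1 − 0.7300 = 0.2700
  t ∨ p = a + b − a·b on (0.4600, 0.6800) = 0.8272
  ¬q ∨ (t ∨ p) = a + b − a·b on (0.2700, 0.8272) = 0.8739
  ¬q = 1 − 0.7300 = 0.2700
  ¬q ∨ q = a + b − a·b on (0.2700, 0.7300) = 0.8029
  (¬q ∨ (t ∨ p)) ∧ (¬q ∨ q) = a·b on (0.8739, 0.8029) = 0.7016
  → value = 0.7016
|1.0000 − 0.7016| = 0.298

0.298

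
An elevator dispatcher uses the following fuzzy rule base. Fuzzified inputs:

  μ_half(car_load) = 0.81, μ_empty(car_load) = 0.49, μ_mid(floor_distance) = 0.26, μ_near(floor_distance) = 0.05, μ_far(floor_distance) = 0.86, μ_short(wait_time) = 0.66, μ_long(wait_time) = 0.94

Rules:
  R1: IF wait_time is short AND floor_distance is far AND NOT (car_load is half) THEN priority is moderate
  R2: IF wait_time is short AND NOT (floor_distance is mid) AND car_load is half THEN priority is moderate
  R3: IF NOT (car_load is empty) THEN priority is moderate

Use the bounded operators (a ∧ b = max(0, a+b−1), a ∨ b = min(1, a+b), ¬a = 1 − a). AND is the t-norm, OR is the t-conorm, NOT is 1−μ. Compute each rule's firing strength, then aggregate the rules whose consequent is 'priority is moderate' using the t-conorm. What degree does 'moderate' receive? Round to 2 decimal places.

R1: short=0.66, far=0.86, ¬half=1−0.81=0.19; AND[max(0, a+b−1)] → w = 0.00
R2: short=0.66, ¬mid=1−0.26=0.74, half=0.81; AND[max(0, a+b−1)] → w = 0.21
R3: ¬empty=1−0.49=0.51 → w = 0.51
Rules with consequent 'moderate': {R1, R2, R3} → strengths 0.00, 0.21, 0.51
Aggregate via t-conorm [min(1, a+b)]: 0.72

0.72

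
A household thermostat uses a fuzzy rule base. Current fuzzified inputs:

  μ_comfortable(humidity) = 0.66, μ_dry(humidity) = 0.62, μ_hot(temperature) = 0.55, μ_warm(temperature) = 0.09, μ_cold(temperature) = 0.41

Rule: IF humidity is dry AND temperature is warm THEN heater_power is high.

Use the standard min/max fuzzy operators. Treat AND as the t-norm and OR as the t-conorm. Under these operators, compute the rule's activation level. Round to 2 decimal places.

firing strength: dry=0.62, warm=0.09; AND[min(a, b)] → w = 0.09

0.09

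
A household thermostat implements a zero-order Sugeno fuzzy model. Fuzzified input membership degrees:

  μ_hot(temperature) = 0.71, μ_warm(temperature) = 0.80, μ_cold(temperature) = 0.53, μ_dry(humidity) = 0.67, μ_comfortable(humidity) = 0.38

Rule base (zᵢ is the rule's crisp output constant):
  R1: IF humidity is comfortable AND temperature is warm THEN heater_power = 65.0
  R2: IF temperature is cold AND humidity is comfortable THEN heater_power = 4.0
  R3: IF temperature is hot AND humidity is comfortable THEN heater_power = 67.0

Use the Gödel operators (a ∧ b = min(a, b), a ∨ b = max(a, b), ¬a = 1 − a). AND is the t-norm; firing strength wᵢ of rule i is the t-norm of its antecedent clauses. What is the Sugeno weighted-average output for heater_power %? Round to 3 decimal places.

R1 (z=65.0): comfortable=0.38, warm=0.80; AND[min(a, b)] → w = 0.38
R2 (z=4.0): cold=0.53, comfortable=0.38; AND[min(a, b)] → w = 0.38
R3 (z=67.0): hot=0.71, comfortable=0.38; AND[min(a, b)] → w = 0.38
Weighted average = (0.38·65.0 + 0.38·4.0 + 0.38·67.0) / (0.38 + 0.38 + 0.38)
  = 51.6800 / 1.1400 = 45.333

45.333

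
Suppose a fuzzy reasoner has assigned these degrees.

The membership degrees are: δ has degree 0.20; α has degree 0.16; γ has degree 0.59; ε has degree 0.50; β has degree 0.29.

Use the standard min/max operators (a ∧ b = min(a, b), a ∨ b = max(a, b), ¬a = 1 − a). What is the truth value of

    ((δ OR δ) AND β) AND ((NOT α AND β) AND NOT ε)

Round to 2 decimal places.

δ OR δ = max(a, b) on (0.20, 0.20) = 0.20
(δ OR δ) AND β = min(a, b) on (0.20, 0.29) = 0.20
NOT α = 1 − 0.16 = 0.84
NOT α AND β = min(a, b) on (0.84, 0.29) = 0.29
NOT ε = 1 − 0.50 = 0.50
(NOT α AND β) AND NOT ε = min(a, b) on (0.29, 0.50) = 0.29
((δ OR δ) AND β) AND ((NOT α AND β) AND NOT ε) = min(a, b) on (0.20, 0.29) = 0.20

0.20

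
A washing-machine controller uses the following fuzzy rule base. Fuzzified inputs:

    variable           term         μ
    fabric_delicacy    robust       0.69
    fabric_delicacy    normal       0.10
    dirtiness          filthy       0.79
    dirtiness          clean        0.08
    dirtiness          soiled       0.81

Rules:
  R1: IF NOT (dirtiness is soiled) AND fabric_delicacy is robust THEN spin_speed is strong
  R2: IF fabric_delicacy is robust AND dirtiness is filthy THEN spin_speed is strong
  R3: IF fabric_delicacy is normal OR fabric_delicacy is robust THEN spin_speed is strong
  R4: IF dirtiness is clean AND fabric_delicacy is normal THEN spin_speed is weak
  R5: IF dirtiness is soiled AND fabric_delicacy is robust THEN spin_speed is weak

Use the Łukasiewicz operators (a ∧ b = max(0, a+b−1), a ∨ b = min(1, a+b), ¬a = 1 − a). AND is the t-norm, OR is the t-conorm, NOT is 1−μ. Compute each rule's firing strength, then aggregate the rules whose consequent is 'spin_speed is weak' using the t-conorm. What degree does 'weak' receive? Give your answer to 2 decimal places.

0.50

R1: ¬soiled=1−0.81=0.19, robust=0.69; AND[max(0, a+b−1)] → w = 0.00
R2: robust=0.69, filthy=0.79; AND[max(0, a+b−1)] → w = 0.48
R3: normal=0.10, robust=0.69; OR[min(1, a+b)] → w = 0.79
R4: clean=0.08, normal=0.10; AND[max(0, a+b−1)] → w = 0.00
R5: soiled=0.81, robust=0.69; AND[max(0, a+b−1)] → w = 0.50
Rules with consequent 'weak': {R4, R5} → strengths 0.00, 0.50
Aggregate via t-conorm [min(1, a+b)]: 0.50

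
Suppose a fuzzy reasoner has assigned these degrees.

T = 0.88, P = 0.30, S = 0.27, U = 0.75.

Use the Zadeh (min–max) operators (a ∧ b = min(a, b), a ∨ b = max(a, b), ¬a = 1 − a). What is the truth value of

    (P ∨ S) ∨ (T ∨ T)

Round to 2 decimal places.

0.88

P ∨ S = max(a, b) on (0.30, 0.27) = 0.30
T ∨ T = max(a, b) on (0.88, 0.88) = 0.88
(P ∨ S) ∨ (T ∨ T) = max(a, b) on (0.30, 0.88) = 0.88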